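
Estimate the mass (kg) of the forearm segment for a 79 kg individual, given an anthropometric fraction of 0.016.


m_segment = body_mass * fraction
m_segment = 79 * 0.016
m_segment = 1.2640


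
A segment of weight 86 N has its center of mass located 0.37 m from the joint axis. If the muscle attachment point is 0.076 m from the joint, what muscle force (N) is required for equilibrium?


F_muscle = W * d_load / d_muscle
F_muscle = 86 * 0.37 / 0.076
Numerator = 31.8200
F_muscle = 418.6842


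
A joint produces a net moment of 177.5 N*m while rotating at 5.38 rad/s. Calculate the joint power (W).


P = M * omega
P = 177.5 * 5.38
P = 954.9500


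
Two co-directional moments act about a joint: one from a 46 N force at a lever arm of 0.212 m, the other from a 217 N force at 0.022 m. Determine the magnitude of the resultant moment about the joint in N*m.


M = F1 * d1 + F2 * d2
M = 46 * 0.212 + 217 * 0.022
M = 9.7520 + 4.7740
M = 14.5260


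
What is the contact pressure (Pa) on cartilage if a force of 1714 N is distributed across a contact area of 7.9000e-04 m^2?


P = F / A
P = 1714 / 7.9000e-04
P = 2.1696e+06


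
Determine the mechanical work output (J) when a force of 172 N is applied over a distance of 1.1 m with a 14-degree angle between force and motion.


W = F * d * cos(theta)
theta = 14 deg = 0.2443 rad
cos(theta) = 0.9703
W = 172 * 1.1 * 0.9703
W = 183.5800


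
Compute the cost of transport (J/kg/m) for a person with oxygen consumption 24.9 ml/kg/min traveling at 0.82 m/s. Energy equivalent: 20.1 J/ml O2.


Power per kg = VO2 * 20.1 / 60
Power per kg = 24.9 * 20.1 / 60 = 8.3415 W/kg
Cost = power_per_kg / speed
Cost = 8.3415 / 0.82
Cost = 10.1726


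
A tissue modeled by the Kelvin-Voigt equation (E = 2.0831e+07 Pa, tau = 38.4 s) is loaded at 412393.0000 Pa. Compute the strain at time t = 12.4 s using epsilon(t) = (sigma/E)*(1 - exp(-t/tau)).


epsilon(t) = (sigma/E) * (1 - exp(-t/tau))
sigma/E = 412393.0000 / 2.0831e+07 = 0.0198
exp(-t/tau) = exp(-12.4 / 38.4) = 0.7240
epsilon = 0.0198 * (1 - 0.7240)
epsilon = 0.0055


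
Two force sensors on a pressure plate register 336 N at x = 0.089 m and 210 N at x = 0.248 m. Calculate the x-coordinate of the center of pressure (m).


COP_x = (F1*x1 + F2*x2) / (F1 + F2)
COP_x = (336*0.089 + 210*0.248) / (336 + 210)
Numerator = 81.9840
Denominator = 546
COP_x = 0.1502


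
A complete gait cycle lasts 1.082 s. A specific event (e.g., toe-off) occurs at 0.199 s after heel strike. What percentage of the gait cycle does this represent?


pct = (event_time / cycle_time) * 100
pct = (0.199 / 1.082) * 100
ratio = 0.1839
pct = 18.3919


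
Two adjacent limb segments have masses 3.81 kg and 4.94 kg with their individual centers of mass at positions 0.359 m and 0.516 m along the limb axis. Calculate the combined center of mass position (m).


COM = (m1*x1 + m2*x2) / (m1 + m2)
COM = (3.81*0.359 + 4.94*0.516) / (3.81 + 4.94)
Numerator = 3.9168
Denominator = 8.7500
COM = 0.4476


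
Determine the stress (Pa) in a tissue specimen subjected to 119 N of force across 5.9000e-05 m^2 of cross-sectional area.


stress = F / A
stress = 119 / 5.9000e-05
stress = 2.0169e+06


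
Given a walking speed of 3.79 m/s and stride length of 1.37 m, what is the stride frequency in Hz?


f = v / stride_length
f = 3.79 / 1.37
f = 2.7664


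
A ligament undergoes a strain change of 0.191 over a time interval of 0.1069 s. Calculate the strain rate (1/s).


strain_rate = delta_strain / delta_t
strain_rate = 0.191 / 0.1069
strain_rate = 1.7867


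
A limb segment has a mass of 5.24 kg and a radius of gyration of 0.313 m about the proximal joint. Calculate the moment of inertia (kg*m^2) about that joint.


I = m * k^2
I = 5.24 * 0.313^2
k^2 = 0.0980
I = 0.5134


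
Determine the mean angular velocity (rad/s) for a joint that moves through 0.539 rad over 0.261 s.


omega = delta_theta / delta_t
omega = 0.539 / 0.261
omega = 2.0651


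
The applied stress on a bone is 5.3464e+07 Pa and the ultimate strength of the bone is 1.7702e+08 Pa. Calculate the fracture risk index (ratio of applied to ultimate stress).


FRI = applied / ultimate
FRI = 5.3464e+07 / 1.7702e+08
FRI = 0.3020


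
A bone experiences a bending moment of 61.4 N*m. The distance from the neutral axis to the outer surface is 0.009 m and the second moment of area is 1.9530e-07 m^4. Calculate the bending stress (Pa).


sigma = M * c / I
sigma = 61.4 * 0.009 / 1.9530e-07
M * c = 0.5526
sigma = 2.8295e+06


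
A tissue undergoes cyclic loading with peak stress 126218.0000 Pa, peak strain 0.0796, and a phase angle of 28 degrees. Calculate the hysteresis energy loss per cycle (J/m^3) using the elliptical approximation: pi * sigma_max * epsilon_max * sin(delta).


E_loss = pi * sigma_max * epsilon_max * sin(delta)
delta = 28 deg = 0.4887 rad
sin(delta) = 0.4695
E_loss = pi * 126218.0000 * 0.0796 * 0.4695
E_loss = 14818.1343


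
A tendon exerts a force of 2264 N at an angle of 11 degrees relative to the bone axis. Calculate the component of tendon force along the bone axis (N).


F_eff = F_tendon * cos(theta)
theta = 11 deg = 0.1920 rad
cos(theta) = 0.9816
F_eff = 2264 * 0.9816
F_eff = 2222.4039


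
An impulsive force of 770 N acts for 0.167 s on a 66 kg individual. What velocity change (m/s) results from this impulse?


J = F * dt = 770 * 0.167 = 128.5900 N*s
delta_v = J / m
delta_v = 128.5900 / 66
delta_v = 1.9483


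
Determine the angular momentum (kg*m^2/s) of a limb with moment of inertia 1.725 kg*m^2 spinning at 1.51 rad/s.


L = I * omega
L = 1.725 * 1.51
L = 2.6048


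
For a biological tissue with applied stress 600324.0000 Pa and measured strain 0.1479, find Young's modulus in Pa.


E = stress / strain
E = 600324.0000 / 0.1479
E = 4.0590e+06


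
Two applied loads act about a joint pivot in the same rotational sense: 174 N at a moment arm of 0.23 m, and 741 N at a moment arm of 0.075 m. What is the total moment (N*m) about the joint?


M = F1 * d1 + F2 * d2
M = 174 * 0.23 + 741 * 0.075
M = 40.0200 + 55.5750
M = 95.5950


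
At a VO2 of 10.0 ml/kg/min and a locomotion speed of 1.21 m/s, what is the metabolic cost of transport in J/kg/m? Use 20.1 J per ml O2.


Power per kg = VO2 * 20.1 / 60
Power per kg = 10.0 * 20.1 / 60 = 3.3500 W/kg
Cost = power_per_kg / speed
Cost = 3.3500 / 1.21
Cost = 2.7686


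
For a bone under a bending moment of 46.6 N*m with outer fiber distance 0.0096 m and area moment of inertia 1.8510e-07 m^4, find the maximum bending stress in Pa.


sigma = M * c / I
sigma = 46.6 * 0.0096 / 1.8510e-07
M * c = 0.4474
sigma = 2.4169e+06


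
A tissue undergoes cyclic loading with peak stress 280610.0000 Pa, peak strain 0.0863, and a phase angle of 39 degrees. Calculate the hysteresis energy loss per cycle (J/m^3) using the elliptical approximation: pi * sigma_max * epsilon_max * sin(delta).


E_loss = pi * sigma_max * epsilon_max * sin(delta)
delta = 39 deg = 0.6807 rad
sin(delta) = 0.6293
E_loss = pi * 280610.0000 * 0.0863 * 0.6293
E_loss = 47877.9576


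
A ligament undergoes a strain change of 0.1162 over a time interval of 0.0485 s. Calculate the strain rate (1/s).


strain_rate = delta_strain / delta_t
strain_rate = 0.1162 / 0.0485
strain_rate = 2.3959


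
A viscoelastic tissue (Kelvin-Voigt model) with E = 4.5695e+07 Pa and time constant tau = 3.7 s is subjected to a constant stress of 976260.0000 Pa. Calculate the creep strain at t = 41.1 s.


epsilon(t) = (sigma/E) * (1 - exp(-t/tau))
sigma/E = 976260.0000 / 4.5695e+07 = 0.0214
exp(-t/tau) = exp(-41.1 / 3.7) = 1.4990e-05
epsilon = 0.0214 * (1 - 1.4990e-05)
epsilon = 0.0214


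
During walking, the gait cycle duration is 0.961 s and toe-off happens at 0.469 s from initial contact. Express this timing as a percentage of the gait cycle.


pct = (event_time / cycle_time) * 100
pct = (0.469 / 0.961) * 100
ratio = 0.4880
pct = 48.8033


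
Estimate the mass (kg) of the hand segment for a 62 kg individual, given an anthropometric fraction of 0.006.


m_segment = body_mass * fraction
m_segment = 62 * 0.006
m_segment = 0.3720


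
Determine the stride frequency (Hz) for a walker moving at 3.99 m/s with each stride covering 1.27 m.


f = v / stride_length
f = 3.99 / 1.27
f = 3.1417


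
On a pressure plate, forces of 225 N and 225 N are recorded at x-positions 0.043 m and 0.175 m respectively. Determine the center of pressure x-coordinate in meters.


COP_x = (F1*x1 + F2*x2) / (F1 + F2)
COP_x = (225*0.043 + 225*0.175) / (225 + 225)
Numerator = 49.0500
Denominator = 450
COP_x = 0.1090


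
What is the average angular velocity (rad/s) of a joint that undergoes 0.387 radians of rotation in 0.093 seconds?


omega = delta_theta / delta_t
omega = 0.387 / 0.093
omega = 4.1613


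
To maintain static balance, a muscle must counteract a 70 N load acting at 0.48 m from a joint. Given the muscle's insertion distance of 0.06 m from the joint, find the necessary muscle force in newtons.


F_muscle = W * d_load / d_muscle
F_muscle = 70 * 0.48 / 0.06
Numerator = 33.6000
F_muscle = 560.0000


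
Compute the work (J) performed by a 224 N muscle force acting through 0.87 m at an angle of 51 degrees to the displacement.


W = F * d * cos(theta)
theta = 51 deg = 0.8901 rad
cos(theta) = 0.6293
W = 224 * 0.87 * 0.6293
W = 122.6420


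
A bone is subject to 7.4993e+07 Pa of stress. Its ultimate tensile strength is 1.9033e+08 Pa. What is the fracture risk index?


FRI = applied / ultimate
FRI = 7.4993e+07 / 1.9033e+08
FRI = 0.3940


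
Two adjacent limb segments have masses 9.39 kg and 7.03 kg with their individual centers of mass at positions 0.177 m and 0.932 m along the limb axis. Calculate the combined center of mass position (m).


COM = (m1*x1 + m2*x2) / (m1 + m2)
COM = (9.39*0.177 + 7.03*0.932) / (9.39 + 7.03)
Numerator = 8.2140
Denominator = 16.4200
COM = 0.5002


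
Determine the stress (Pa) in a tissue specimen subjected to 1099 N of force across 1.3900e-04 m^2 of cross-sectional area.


stress = F / A
stress = 1099 / 1.3900e-04
stress = 7.9065e+06


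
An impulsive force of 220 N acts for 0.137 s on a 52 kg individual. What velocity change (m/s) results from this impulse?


J = F * dt = 220 * 0.137 = 30.1400 N*s
delta_v = J / m
delta_v = 30.1400 / 52
delta_v = 0.5796


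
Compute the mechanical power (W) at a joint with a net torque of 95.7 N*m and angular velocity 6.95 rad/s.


P = M * omega
P = 95.7 * 6.95
P = 665.1150


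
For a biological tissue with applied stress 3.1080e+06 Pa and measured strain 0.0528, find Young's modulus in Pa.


E = stress / strain
E = 3.1080e+06 / 0.0528
E = 5.8864e+07


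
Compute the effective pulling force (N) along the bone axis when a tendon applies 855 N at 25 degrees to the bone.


F_eff = F_tendon * cos(theta)
theta = 25 deg = 0.4363 rad
cos(theta) = 0.9063
F_eff = 855 * 0.9063
F_eff = 774.8932


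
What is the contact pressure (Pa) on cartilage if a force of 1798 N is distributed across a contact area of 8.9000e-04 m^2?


P = F / A
P = 1798 / 8.9000e-04
P = 2.0202e+06


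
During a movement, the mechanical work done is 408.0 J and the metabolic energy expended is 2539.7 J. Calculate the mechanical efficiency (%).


eta = (W_mech / E_meta) * 100
eta = (408.0 / 2539.7) * 100
ratio = 0.1606
eta = 16.0649


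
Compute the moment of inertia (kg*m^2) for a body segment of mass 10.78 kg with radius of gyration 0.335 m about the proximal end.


I = m * k^2
I = 10.78 * 0.335^2
k^2 = 0.1122
I = 1.2098


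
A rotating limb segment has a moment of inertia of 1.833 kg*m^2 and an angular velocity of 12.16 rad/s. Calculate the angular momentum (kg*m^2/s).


L = I * omega
L = 1.833 * 12.16
L = 22.2893


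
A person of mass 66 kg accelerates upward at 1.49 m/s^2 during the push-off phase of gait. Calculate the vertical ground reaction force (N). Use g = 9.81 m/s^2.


GRF = m * (g + a)
GRF = 66 * (9.81 + 1.49)
GRF = 66 * 11.3000
GRF = 745.8000


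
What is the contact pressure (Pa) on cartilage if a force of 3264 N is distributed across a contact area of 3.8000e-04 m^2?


P = F / A
P = 3264 / 3.8000e-04
P = 8.5895e+06


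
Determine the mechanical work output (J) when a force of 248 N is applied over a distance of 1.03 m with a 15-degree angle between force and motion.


W = F * d * cos(theta)
theta = 15 deg = 0.2618 rad
cos(theta) = 0.9659
W = 248 * 1.03 * 0.9659
W = 246.7361


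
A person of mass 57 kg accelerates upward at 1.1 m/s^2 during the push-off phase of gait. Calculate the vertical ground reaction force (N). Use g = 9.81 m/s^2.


GRF = m * (g + a)
GRF = 57 * (9.81 + 1.1)
GRF = 57 * 10.9100
GRF = 621.8700


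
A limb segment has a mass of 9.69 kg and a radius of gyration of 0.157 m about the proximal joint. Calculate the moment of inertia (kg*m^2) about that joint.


I = m * k^2
I = 9.69 * 0.157^2
k^2 = 0.0246
I = 0.2388


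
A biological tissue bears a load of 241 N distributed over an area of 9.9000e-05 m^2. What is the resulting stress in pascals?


stress = F / A
stress = 241 / 9.9000e-05
stress = 2.4343e+06


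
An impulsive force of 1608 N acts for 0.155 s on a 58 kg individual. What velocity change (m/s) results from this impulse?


J = F * dt = 1608 * 0.155 = 249.2400 N*s
delta_v = J / m
delta_v = 249.2400 / 58
delta_v = 4.2972


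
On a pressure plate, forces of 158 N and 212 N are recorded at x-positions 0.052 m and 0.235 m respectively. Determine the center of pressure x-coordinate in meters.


COP_x = (F1*x1 + F2*x2) / (F1 + F2)
COP_x = (158*0.052 + 212*0.235) / (158 + 212)
Numerator = 58.0360
Denominator = 370
COP_x = 0.1569


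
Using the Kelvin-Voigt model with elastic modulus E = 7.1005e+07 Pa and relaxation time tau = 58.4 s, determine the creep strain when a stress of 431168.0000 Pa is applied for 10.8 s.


epsilon(t) = (sigma/E) * (1 - exp(-t/tau))
sigma/E = 431168.0000 / 7.1005e+07 = 0.0061
exp(-t/tau) = exp(-10.8 / 58.4) = 0.8312
epsilon = 0.0061 * (1 - 0.8312)
epsilon = 0.0010


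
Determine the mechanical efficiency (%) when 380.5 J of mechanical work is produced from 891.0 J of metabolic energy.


eta = (W_mech / E_meta) * 100
eta = (380.5 / 891.0) * 100
ratio = 0.4270
eta = 42.7048


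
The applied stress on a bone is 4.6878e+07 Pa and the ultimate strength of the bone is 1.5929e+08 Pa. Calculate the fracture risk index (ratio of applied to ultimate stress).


FRI = applied / ultimate
FRI = 4.6878e+07 / 1.5929e+08
FRI = 0.2943


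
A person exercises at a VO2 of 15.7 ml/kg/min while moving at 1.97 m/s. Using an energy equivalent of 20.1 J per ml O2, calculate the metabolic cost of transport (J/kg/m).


Power per kg = VO2 * 20.1 / 60
Power per kg = 15.7 * 20.1 / 60 = 5.2595 W/kg
Cost = power_per_kg / speed
Cost = 5.2595 / 1.97
Cost = 2.6698


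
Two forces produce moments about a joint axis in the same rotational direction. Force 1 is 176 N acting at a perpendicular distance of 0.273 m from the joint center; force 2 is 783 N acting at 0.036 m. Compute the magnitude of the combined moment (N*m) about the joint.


M = F1 * d1 + F2 * d2
M = 176 * 0.273 + 783 * 0.036
M = 48.0480 + 28.1880
M = 76.2360


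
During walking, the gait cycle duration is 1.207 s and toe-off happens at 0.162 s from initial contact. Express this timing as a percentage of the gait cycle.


pct = (event_time / cycle_time) * 100
pct = (0.162 / 1.207) * 100
ratio = 0.1342
pct = 13.4217


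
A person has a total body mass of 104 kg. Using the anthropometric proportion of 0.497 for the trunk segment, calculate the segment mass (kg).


m_segment = body_mass * fraction
m_segment = 104 * 0.497
m_segment = 51.6880


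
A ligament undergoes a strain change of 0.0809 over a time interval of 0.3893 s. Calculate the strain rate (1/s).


strain_rate = delta_strain / delta_t
strain_rate = 0.0809 / 0.3893
strain_rate = 0.2078


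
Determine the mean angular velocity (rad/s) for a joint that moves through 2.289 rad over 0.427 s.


omega = delta_theta / delta_t
omega = 2.289 / 0.427
omega = 5.3607


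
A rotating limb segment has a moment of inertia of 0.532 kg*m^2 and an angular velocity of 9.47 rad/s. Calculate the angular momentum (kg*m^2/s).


L = I * omega
L = 0.532 * 9.47
L = 5.0380


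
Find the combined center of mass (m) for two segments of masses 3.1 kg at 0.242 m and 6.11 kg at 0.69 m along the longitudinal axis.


COM = (m1*x1 + m2*x2) / (m1 + m2)
COM = (3.1*0.242 + 6.11*0.69) / (3.1 + 6.11)
Numerator = 4.9661
Denominator = 9.2100
COM = 0.5392


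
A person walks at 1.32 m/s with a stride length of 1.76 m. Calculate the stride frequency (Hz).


f = v / stride_length
f = 1.32 / 1.76
f = 0.7500


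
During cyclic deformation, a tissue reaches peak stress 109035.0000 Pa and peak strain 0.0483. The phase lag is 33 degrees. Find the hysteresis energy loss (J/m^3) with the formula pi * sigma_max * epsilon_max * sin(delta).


E_loss = pi * sigma_max * epsilon_max * sin(delta)
delta = 33 deg = 0.5760 rad
sin(delta) = 0.5446
E_loss = pi * 109035.0000 * 0.0483 * 0.5446
E_loss = 9010.9732


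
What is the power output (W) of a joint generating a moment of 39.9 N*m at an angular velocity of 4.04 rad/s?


P = M * omega
P = 39.9 * 4.04
P = 161.1960


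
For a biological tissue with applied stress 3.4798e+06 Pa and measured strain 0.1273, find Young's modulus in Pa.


E = stress / strain
E = 3.4798e+06 / 0.1273
E = 2.7335e+07


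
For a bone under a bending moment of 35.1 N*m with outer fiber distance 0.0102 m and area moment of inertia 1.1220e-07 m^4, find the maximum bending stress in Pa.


sigma = M * c / I
sigma = 35.1 * 0.0102 / 1.1220e-07
M * c = 0.3580
sigma = 3.1909e+06


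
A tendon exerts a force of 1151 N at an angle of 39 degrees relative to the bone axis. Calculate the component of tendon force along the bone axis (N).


F_eff = F_tendon * cos(theta)
theta = 39 deg = 0.6807 rad
cos(theta) = 0.7771
F_eff = 1151 * 0.7771
F_eff = 894.4950


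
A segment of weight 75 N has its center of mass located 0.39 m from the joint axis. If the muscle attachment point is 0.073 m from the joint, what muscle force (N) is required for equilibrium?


F_muscle = W * d_load / d_muscle
F_muscle = 75 * 0.39 / 0.073
Numerator = 29.2500
F_muscle = 400.6849


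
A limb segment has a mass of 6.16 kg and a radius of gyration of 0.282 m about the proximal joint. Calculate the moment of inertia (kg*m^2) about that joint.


I = m * k^2
I = 6.16 * 0.282^2
k^2 = 0.0795
I = 0.4899


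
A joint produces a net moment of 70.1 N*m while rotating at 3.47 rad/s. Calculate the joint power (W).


P = M * omega
P = 70.1 * 3.47
P = 243.2470


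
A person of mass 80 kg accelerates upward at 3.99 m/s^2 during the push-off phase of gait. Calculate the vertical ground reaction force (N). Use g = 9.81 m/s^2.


GRF = m * (g + a)
GRF = 80 * (9.81 + 3.99)
GRF = 80 * 13.8000
GRF = 1104.0000


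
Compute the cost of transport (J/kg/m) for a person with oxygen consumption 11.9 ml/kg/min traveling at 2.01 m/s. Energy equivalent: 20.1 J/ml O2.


Power per kg = VO2 * 20.1 / 60
Power per kg = 11.9 * 20.1 / 60 = 3.9865 W/kg
Cost = power_per_kg / speed
Cost = 3.9865 / 2.01
Cost = 1.9833


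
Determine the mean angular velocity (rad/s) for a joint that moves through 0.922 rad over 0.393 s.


omega = delta_theta / delta_t
omega = 0.922 / 0.393
omega = 2.3461


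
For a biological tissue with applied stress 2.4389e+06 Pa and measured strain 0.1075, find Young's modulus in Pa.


E = stress / strain
E = 2.4389e+06 / 0.1075
E = 2.2687e+07


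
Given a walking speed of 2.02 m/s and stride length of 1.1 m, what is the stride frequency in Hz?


f = v / stride_length
f = 2.02 / 1.1
f = 1.8364


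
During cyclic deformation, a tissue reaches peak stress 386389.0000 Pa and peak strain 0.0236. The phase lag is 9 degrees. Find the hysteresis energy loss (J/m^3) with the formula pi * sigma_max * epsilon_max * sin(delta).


E_loss = pi * sigma_max * epsilon_max * sin(delta)
delta = 9 deg = 0.1571 rad
sin(delta) = 0.1564
E_loss = pi * 386389.0000 * 0.0236 * 0.1564
E_loss = 4481.4553


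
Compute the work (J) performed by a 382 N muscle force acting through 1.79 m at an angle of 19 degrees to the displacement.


W = F * d * cos(theta)
theta = 19 deg = 0.3316 rad
cos(theta) = 0.9455
W = 382 * 1.79 * 0.9455
W = 646.5267


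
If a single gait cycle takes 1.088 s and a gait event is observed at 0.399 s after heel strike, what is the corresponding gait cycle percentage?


pct = (event_time / cycle_time) * 100
pct = (0.399 / 1.088) * 100
ratio = 0.3667
pct = 36.6728


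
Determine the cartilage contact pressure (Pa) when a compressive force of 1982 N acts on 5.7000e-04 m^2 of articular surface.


P = F / A
P = 1982 / 5.7000e-04
P = 3.4772e+06


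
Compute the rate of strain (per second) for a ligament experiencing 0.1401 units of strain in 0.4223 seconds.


strain_rate = delta_strain / delta_t
strain_rate = 0.1401 / 0.4223
strain_rate = 0.3318


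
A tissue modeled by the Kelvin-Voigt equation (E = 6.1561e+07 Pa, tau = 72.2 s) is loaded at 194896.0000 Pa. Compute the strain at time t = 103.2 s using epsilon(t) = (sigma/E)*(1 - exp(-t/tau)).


epsilon(t) = (sigma/E) * (1 - exp(-t/tau))
sigma/E = 194896.0000 / 6.1561e+07 = 0.0032
exp(-t/tau) = exp(-103.2 / 72.2) = 0.2395
epsilon = 0.0032 * (1 - 0.2395)
epsilon = 0.0024


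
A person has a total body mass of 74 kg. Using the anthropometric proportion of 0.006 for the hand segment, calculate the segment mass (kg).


m_segment = body_mass * fraction
m_segment = 74 * 0.006
m_segment = 0.4440


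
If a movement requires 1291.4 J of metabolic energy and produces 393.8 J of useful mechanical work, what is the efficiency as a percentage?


eta = (W_mech / E_meta) * 100
eta = (393.8 / 1291.4) * 100
ratio = 0.3049
eta = 30.4940


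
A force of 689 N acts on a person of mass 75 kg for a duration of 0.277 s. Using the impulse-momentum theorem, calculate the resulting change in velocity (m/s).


J = F * dt = 689 * 0.277 = 190.8530 N*s
delta_v = J / m
delta_v = 190.8530 / 75
delta_v = 2.5447


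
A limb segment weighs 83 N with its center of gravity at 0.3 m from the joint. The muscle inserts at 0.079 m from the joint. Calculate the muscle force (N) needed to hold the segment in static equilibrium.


F_muscle = W * d_load / d_muscle
F_muscle = 83 * 0.3 / 0.079
Numerator = 24.9000
F_muscle = 315.1899


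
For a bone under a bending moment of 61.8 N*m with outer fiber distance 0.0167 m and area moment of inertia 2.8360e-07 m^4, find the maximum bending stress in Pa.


sigma = M * c / I
sigma = 61.8 * 0.0167 / 2.8360e-07
M * c = 1.0321
sigma = 3.6391e+06


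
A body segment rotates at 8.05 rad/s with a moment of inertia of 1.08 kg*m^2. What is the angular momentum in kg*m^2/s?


L = I * omega
L = 1.08 * 8.05
L = 8.6940


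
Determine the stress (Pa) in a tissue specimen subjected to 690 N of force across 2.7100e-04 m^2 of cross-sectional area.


stress = F / A
stress = 690 / 2.7100e-04
stress = 2.5461e+06


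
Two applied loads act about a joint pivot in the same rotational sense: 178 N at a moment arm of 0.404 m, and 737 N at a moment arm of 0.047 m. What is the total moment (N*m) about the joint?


M = F1 * d1 + F2 * d2
M = 178 * 0.404 + 737 * 0.047
M = 71.9120 + 34.6390
M = 106.5510


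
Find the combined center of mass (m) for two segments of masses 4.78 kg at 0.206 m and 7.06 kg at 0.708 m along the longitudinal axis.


COM = (m1*x1 + m2*x2) / (m1 + m2)
COM = (4.78*0.206 + 7.06*0.708) / (4.78 + 7.06)
Numerator = 5.9832
Denominator = 11.8400
COM = 0.5053


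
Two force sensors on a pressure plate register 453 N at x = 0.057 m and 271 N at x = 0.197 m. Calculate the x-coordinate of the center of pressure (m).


COP_x = (F1*x1 + F2*x2) / (F1 + F2)
COP_x = (453*0.057 + 271*0.197) / (453 + 271)
Numerator = 79.2080
Denominator = 724
COP_x = 0.1094


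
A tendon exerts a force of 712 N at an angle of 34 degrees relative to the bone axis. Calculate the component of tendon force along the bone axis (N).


F_eff = F_tendon * cos(theta)
theta = 34 deg = 0.5934 rad
cos(theta) = 0.8290
F_eff = 712 * 0.8290
F_eff = 590.2748


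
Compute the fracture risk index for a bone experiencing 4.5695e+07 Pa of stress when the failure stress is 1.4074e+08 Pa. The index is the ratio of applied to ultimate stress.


FRI = applied / ultimate
FRI = 4.5695e+07 / 1.4074e+08
FRI = 0.3247


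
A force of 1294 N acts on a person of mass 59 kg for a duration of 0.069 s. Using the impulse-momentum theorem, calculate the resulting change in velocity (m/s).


J = F * dt = 1294 * 0.069 = 89.2860 N*s
delta_v = J / m
delta_v = 89.2860 / 59
delta_v = 1.5133


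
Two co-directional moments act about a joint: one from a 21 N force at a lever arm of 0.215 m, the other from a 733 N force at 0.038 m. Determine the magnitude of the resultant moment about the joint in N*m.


M = F1 * d1 + F2 * d2
M = 21 * 0.215 + 733 * 0.038
M = 4.5150 + 27.8540
M = 32.3690


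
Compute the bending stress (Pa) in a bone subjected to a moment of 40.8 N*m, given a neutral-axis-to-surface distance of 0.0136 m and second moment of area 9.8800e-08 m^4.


sigma = M * c / I
sigma = 40.8 * 0.0136 / 9.8800e-08
M * c = 0.5549
sigma = 5.6162e+06


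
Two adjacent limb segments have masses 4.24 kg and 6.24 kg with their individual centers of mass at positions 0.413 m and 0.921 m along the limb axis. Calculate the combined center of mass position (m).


COM = (m1*x1 + m2*x2) / (m1 + m2)
COM = (4.24*0.413 + 6.24*0.921) / (4.24 + 6.24)
Numerator = 7.4982
Denominator = 10.4800
COM = 0.7155


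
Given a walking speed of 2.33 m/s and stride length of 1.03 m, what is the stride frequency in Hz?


f = v / stride_length
f = 2.33 / 1.03
f = 2.2621


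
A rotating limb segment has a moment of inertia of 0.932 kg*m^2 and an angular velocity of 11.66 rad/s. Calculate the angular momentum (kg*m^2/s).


L = I * omega
L = 0.932 * 11.66
L = 10.8671


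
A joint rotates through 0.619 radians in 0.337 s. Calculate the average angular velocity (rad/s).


omega = delta_theta / delta_t
omega = 0.619 / 0.337
omega = 1.8368


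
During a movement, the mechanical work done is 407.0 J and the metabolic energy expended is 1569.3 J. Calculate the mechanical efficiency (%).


eta = (W_mech / E_meta) * 100
eta = (407.0 / 1569.3) * 100
ratio = 0.2594
eta = 25.9351


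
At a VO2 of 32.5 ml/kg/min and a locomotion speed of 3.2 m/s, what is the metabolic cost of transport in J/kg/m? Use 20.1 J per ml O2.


Power per kg = VO2 * 20.1 / 60
Power per kg = 32.5 * 20.1 / 60 = 10.8875 W/kg
Cost = power_per_kg / speed
Cost = 10.8875 / 3.2
Cost = 3.4023


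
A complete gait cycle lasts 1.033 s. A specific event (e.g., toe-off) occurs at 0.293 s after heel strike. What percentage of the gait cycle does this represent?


pct = (event_time / cycle_time) * 100
pct = (0.293 / 1.033) * 100
ratio = 0.2836
pct = 28.3640


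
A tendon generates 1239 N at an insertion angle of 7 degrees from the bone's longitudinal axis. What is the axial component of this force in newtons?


F_eff = F_tendon * cos(theta)
theta = 7 deg = 0.1222 rad
cos(theta) = 0.9925
F_eff = 1239 * 0.9925
F_eff = 1229.7647


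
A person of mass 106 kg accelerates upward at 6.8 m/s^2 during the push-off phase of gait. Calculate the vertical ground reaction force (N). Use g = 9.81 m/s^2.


GRF = m * (g + a)
GRF = 106 * (9.81 + 6.8)
GRF = 106 * 16.6100
GRF = 1760.6600


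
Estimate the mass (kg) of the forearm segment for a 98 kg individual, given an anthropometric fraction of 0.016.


m_segment = body_mass * fraction
m_segment = 98 * 0.016
m_segment = 1.5680


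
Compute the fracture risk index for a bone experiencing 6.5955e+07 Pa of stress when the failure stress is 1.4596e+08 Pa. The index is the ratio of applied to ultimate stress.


FRI = applied / ultimate
FRI = 6.5955e+07 / 1.4596e+08
FRI = 0.4519


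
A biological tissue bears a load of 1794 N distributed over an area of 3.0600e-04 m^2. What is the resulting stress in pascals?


stress = F / A
stress = 1794 / 3.0600e-04
stress = 5.8627e+06


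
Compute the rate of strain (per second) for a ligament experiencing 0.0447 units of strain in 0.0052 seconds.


strain_rate = delta_strain / delta_t
strain_rate = 0.0447 / 0.0052
strain_rate = 8.5962


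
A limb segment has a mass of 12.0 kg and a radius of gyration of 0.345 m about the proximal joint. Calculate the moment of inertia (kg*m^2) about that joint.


I = m * k^2
I = 12.0 * 0.345^2
k^2 = 0.1190
I = 1.4283


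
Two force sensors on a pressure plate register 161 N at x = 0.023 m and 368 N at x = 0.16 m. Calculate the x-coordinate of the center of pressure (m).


COP_x = (F1*x1 + F2*x2) / (F1 + F2)
COP_x = (161*0.023 + 368*0.16) / (161 + 368)
Numerator = 62.5830
Denominator = 529
COP_x = 0.1183


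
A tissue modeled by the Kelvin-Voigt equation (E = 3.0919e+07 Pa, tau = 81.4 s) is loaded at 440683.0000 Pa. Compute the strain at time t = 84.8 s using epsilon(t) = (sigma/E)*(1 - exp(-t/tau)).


epsilon(t) = (sigma/E) * (1 - exp(-t/tau))
sigma/E = 440683.0000 / 3.0919e+07 = 0.0143
exp(-t/tau) = exp(-84.8 / 81.4) = 0.3528
epsilon = 0.0143 * (1 - 0.3528)
epsilon = 0.0092


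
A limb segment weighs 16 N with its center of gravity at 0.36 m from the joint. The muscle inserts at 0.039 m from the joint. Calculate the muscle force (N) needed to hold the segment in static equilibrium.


F_muscle = W * d_load / d_muscle
F_muscle = 16 * 0.36 / 0.039
Numerator = 5.7600
F_muscle = 147.6923


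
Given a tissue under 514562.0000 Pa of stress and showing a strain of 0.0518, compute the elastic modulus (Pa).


E = stress / strain
E = 514562.0000 / 0.0518
E = 9.9336e+06


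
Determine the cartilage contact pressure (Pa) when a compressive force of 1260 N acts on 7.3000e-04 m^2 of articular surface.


P = F / A
P = 1260 / 7.3000e-04
P = 1.7260e+06


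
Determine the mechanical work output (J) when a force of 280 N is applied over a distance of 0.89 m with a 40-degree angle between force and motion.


W = F * d * cos(theta)
theta = 40 deg = 0.6981 rad
cos(theta) = 0.7660
W = 280 * 0.89 * 0.7660
W = 190.8983


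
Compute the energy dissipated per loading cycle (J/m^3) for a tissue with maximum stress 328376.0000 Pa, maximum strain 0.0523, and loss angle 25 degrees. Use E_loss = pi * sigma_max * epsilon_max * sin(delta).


E_loss = pi * sigma_max * epsilon_max * sin(delta)
delta = 25 deg = 0.4363 rad
sin(delta) = 0.4226
E_loss = pi * 328376.0000 * 0.0523 * 0.4226
E_loss = 22801.9101


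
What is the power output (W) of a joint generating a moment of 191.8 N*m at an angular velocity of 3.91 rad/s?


P = M * omega
P = 191.8 * 3.91
P = 749.9380


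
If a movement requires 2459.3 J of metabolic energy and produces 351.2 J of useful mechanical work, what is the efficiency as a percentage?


eta = (W_mech / E_meta) * 100
eta = (351.2 / 2459.3) * 100
ratio = 0.1428
eta = 14.2805


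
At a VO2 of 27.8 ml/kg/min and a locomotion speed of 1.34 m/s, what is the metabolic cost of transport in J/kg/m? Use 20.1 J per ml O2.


Power per kg = VO2 * 20.1 / 60
Power per kg = 27.8 * 20.1 / 60 = 9.3130 W/kg
Cost = power_per_kg / speed
Cost = 9.3130 / 1.34
Cost = 6.9500


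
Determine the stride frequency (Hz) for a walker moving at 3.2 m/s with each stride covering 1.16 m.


f = v / stride_length
f = 3.2 / 1.16
f = 2.7586


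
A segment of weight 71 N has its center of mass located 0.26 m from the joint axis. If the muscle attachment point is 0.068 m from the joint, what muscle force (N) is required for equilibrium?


F_muscle = W * d_load / d_muscle
F_muscle = 71 * 0.26 / 0.068
Numerator = 18.4600
F_muscle = 271.4706


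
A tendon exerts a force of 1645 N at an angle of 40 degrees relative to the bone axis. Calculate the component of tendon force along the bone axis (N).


F_eff = F_tendon * cos(theta)
theta = 40 deg = 0.6981 rad
cos(theta) = 0.7660
F_eff = 1645 * 0.7660
F_eff = 1260.1431


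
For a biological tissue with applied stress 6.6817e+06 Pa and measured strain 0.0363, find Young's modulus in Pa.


E = stress / strain
E = 6.6817e+06 / 0.0363
E = 1.8407e+08


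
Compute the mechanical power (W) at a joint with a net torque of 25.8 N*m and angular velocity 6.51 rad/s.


P = M * omega
P = 25.8 * 6.51
P = 167.9580


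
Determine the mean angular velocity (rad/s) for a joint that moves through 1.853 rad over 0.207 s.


omega = delta_theta / delta_t
omega = 1.853 / 0.207
omega = 8.9517


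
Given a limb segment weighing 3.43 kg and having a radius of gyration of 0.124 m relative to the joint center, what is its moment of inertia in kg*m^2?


I = m * k^2
I = 3.43 * 0.124^2
k^2 = 0.0154
I = 0.0527


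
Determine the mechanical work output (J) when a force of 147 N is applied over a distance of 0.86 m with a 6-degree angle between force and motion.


W = F * d * cos(theta)
theta = 6 deg = 0.1047 rad
cos(theta) = 0.9945
W = 147 * 0.86 * 0.9945
W = 125.7275


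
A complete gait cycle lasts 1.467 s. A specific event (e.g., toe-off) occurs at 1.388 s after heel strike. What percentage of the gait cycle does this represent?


pct = (event_time / cycle_time) * 100
pct = (1.388 / 1.467) * 100
ratio = 0.9461
pct = 94.6149


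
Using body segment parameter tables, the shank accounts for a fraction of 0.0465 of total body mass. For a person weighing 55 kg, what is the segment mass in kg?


m_segment = body_mass * fraction
m_segment = 55 * 0.0465
m_segment = 2.5575


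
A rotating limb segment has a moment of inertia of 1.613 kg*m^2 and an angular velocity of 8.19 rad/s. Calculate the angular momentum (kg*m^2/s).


L = I * omega
L = 1.613 * 8.19
L = 13.2105


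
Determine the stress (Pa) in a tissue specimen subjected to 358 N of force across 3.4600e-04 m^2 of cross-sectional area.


stress = F / A
stress = 358 / 3.4600e-04
stress = 1.0347e+06


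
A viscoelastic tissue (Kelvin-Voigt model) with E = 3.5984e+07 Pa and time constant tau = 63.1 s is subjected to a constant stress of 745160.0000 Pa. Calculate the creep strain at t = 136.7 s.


epsilon(t) = (sigma/E) * (1 - exp(-t/tau))
sigma/E = 745160.0000 / 3.5984e+07 = 0.0207
exp(-t/tau) = exp(-136.7 / 63.1) = 0.1146
epsilon = 0.0207 * (1 - 0.1146)
epsilon = 0.0183


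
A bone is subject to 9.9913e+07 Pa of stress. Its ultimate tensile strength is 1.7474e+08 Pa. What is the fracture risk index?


FRI = applied / ultimate
FRI = 9.9913e+07 / 1.7474e+08
FRI = 0.5718


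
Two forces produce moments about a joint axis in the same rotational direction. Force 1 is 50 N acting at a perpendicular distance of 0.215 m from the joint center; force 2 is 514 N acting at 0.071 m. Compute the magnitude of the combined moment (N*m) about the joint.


M = F1 * d1 + F2 * d2
M = 50 * 0.215 + 514 * 0.071
M = 10.7500 + 36.4940
M = 47.2440


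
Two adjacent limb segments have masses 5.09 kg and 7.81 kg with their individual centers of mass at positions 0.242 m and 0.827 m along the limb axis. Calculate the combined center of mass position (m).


COM = (m1*x1 + m2*x2) / (m1 + m2)
COM = (5.09*0.242 + 7.81*0.827) / (5.09 + 7.81)
Numerator = 7.6906
Denominator = 12.9000
COM = 0.5962


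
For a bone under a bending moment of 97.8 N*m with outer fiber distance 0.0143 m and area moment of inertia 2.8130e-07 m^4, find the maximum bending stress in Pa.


sigma = M * c / I
sigma = 97.8 * 0.0143 / 2.8130e-07
M * c = 1.3985
sigma = 4.9717e+06


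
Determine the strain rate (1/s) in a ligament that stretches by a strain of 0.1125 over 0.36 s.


strain_rate = delta_strain / delta_t
strain_rate = 0.1125 / 0.36
strain_rate = 0.3125


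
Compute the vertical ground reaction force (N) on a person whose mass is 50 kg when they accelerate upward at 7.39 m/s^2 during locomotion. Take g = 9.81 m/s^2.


GRF = m * (g + a)
GRF = 50 * (9.81 + 7.39)
GRF = 50 * 17.2000
GRF = 860.0000


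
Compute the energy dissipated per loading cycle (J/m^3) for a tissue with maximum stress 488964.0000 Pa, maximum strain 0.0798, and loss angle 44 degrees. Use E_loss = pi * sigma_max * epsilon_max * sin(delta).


E_loss = pi * sigma_max * epsilon_max * sin(delta)
delta = 44 deg = 0.7679 rad
sin(delta) = 0.6947
E_loss = pi * 488964.0000 * 0.0798 * 0.6947
E_loss = 85153.1901


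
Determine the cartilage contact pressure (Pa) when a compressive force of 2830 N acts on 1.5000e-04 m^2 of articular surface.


P = F / A
P = 2830 / 1.5000e-04
P = 1.8867e+07


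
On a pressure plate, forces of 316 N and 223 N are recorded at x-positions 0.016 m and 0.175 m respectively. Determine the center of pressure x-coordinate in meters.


COP_x = (F1*x1 + F2*x2) / (F1 + F2)
COP_x = (316*0.016 + 223*0.175) / (316 + 223)
Numerator = 44.0810
Denominator = 539
COP_x = 0.0818


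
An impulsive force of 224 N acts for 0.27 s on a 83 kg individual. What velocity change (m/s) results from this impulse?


J = F * dt = 224 * 0.27 = 60.4800 N*s
delta_v = J / m
delta_v = 60.4800 / 83
delta_v = 0.7287


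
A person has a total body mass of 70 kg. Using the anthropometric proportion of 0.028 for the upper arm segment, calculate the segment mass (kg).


m_segment = body_mass * fraction
m_segment = 70 * 0.028
m_segment = 1.9600


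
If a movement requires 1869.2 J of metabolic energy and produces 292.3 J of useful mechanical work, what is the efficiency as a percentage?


eta = (W_mech / E_meta) * 100
eta = (292.3 / 1869.2) * 100
ratio = 0.1564
eta = 15.6377


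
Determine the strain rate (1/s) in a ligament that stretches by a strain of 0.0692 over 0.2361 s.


strain_rate = delta_strain / delta_t
strain_rate = 0.0692 / 0.2361
strain_rate = 0.2931


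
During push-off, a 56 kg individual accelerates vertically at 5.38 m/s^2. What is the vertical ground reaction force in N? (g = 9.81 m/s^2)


GRF = m * (g + a)
GRF = 56 * (9.81 + 5.38)
GRF = 56 * 15.1900
GRF = 850.6400


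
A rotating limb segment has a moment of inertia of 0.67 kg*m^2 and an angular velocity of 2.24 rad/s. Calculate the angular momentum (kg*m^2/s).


L = I * omega
L = 0.67 * 2.24
L = 1.5008


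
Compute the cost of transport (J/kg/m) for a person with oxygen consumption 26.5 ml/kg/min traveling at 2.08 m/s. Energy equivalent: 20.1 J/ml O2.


Power per kg = VO2 * 20.1 / 60
Power per kg = 26.5 * 20.1 / 60 = 8.8775 W/kg
Cost = power_per_kg / speed
Cost = 8.8775 / 2.08
Cost = 4.2680


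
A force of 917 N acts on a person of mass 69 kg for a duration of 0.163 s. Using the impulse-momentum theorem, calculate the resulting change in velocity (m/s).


J = F * dt = 917 * 0.163 = 149.4710 N*s
delta_v = J / m
delta_v = 149.4710 / 69
delta_v = 2.1662


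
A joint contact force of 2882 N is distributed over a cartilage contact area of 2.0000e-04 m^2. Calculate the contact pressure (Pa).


P = F / A
P = 2882 / 2.0000e-04
P = 1.4410e+07


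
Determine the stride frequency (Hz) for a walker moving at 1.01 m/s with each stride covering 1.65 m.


f = v / stride_length
f = 1.01 / 1.65
f = 0.6121


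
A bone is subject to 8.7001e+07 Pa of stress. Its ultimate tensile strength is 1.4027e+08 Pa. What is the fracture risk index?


FRI = applied / ultimate
FRI = 8.7001e+07 / 1.4027e+08
FRI = 0.6202


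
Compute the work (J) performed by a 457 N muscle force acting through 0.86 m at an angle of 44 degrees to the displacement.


W = F * d * cos(theta)
theta = 44 deg = 0.7679 rad
cos(theta) = 0.7193
W = 457 * 0.86 * 0.7193
W = 282.7149
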